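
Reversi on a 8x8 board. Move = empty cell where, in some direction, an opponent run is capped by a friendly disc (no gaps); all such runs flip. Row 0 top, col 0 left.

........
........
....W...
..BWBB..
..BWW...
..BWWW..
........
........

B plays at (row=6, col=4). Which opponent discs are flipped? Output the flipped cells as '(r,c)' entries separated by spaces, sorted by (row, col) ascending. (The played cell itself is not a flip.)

Answer: (4,4) (5,3) (5,4)

Derivation:
Dir NW: opp run (5,3) capped by B -> flip
Dir N: opp run (5,4) (4,4) capped by B -> flip
Dir NE: opp run (5,5), next='.' -> no flip
Dir W: first cell '.' (not opp) -> no flip
Dir E: first cell '.' (not opp) -> no flip
Dir SW: first cell '.' (not opp) -> no flip
Dir S: first cell '.' (not opp) -> no flip
Dir SE: first cell '.' (not opp) -> no flip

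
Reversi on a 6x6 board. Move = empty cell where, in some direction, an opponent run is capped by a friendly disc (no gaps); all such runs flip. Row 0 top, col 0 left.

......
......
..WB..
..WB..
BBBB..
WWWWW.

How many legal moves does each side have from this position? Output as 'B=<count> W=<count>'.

-- B to move --
(1,1): flips 1 -> legal
(1,2): flips 2 -> legal
(1,3): no bracket -> illegal
(2,1): flips 2 -> legal
(3,1): flips 1 -> legal
(4,4): no bracket -> illegal
(4,5): no bracket -> illegal
(5,5): no bracket -> illegal
B mobility = 4
-- W to move --
(1,2): no bracket -> illegal
(1,3): flips 3 -> legal
(1,4): flips 1 -> legal
(2,4): flips 3 -> legal
(3,0): flips 2 -> legal
(3,1): flips 2 -> legal
(3,4): flips 2 -> legal
(4,4): flips 1 -> legal
W mobility = 7

Answer: B=4 W=7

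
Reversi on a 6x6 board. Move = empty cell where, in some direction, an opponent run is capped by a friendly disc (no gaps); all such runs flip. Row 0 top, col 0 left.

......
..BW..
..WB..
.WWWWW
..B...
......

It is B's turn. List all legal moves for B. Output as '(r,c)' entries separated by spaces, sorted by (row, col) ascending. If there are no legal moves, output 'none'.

Answer: (0,3) (1,4) (2,0) (2,1) (2,4) (4,1) (4,3) (4,5)

Derivation:
(0,2): no bracket -> illegal
(0,3): flips 1 -> legal
(0,4): no bracket -> illegal
(1,1): no bracket -> illegal
(1,4): flips 1 -> legal
(2,0): flips 1 -> legal
(2,1): flips 1 -> legal
(2,4): flips 1 -> legal
(2,5): no bracket -> illegal
(3,0): no bracket -> illegal
(4,0): no bracket -> illegal
(4,1): flips 1 -> legal
(4,3): flips 1 -> legal
(4,4): no bracket -> illegal
(4,5): flips 1 -> legal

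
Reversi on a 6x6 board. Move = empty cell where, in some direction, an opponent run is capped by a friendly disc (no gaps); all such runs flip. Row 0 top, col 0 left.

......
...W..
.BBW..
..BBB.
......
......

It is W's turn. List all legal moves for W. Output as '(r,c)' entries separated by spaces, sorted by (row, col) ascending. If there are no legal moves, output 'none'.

(1,0): no bracket -> illegal
(1,1): no bracket -> illegal
(1,2): no bracket -> illegal
(2,0): flips 2 -> legal
(2,4): no bracket -> illegal
(2,5): no bracket -> illegal
(3,0): no bracket -> illegal
(3,1): flips 1 -> legal
(3,5): no bracket -> illegal
(4,1): flips 1 -> legal
(4,2): no bracket -> illegal
(4,3): flips 1 -> legal
(4,4): no bracket -> illegal
(4,5): flips 1 -> legal

Answer: (2,0) (3,1) (4,1) (4,3) (4,5)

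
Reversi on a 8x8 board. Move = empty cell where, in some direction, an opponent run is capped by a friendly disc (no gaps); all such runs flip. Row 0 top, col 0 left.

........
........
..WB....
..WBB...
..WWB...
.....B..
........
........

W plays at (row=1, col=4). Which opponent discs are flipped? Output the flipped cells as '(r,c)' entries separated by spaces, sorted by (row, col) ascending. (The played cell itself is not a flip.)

Dir NW: first cell '.' (not opp) -> no flip
Dir N: first cell '.' (not opp) -> no flip
Dir NE: first cell '.' (not opp) -> no flip
Dir W: first cell '.' (not opp) -> no flip
Dir E: first cell '.' (not opp) -> no flip
Dir SW: opp run (2,3) capped by W -> flip
Dir S: first cell '.' (not opp) -> no flip
Dir SE: first cell '.' (not opp) -> no flip

Answer: (2,3)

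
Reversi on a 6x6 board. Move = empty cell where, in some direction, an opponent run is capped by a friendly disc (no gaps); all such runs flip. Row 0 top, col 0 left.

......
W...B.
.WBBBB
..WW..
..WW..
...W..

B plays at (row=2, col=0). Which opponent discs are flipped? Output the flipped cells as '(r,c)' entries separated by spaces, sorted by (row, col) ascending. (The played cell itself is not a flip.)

Answer: (2,1)

Derivation:
Dir NW: edge -> no flip
Dir N: opp run (1,0), next='.' -> no flip
Dir NE: first cell '.' (not opp) -> no flip
Dir W: edge -> no flip
Dir E: opp run (2,1) capped by B -> flip
Dir SW: edge -> no flip
Dir S: first cell '.' (not opp) -> no flip
Dir SE: first cell '.' (not opp) -> no flip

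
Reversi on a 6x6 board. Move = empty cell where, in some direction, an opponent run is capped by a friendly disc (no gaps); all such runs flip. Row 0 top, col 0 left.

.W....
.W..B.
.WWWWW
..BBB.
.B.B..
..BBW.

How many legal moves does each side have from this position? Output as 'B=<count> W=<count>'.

Answer: B=6 W=8

Derivation:
-- B to move --
(0,0): flips 2 -> legal
(0,2): no bracket -> illegal
(1,0): flips 1 -> legal
(1,2): flips 2 -> legal
(1,3): flips 1 -> legal
(1,5): flips 1 -> legal
(2,0): no bracket -> illegal
(3,0): no bracket -> illegal
(3,1): no bracket -> illegal
(3,5): no bracket -> illegal
(4,4): no bracket -> illegal
(4,5): no bracket -> illegal
(5,5): flips 1 -> legal
B mobility = 6
-- W to move --
(0,3): flips 1 -> legal
(0,4): flips 1 -> legal
(0,5): flips 1 -> legal
(1,3): no bracket -> illegal
(1,5): no bracket -> illegal
(3,0): no bracket -> illegal
(3,1): no bracket -> illegal
(3,5): no bracket -> illegal
(4,0): no bracket -> illegal
(4,2): flips 2 -> legal
(4,4): flips 2 -> legal
(4,5): flips 1 -> legal
(5,0): flips 2 -> legal
(5,1): flips 2 -> legal
W mobility = 8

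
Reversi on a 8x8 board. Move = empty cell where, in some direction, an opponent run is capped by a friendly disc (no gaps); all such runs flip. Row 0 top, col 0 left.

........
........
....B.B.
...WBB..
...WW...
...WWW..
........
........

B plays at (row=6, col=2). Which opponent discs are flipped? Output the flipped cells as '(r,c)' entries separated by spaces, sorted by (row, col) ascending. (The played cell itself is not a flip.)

Answer: (4,4) (5,3)

Derivation:
Dir NW: first cell '.' (not opp) -> no flip
Dir N: first cell '.' (not opp) -> no flip
Dir NE: opp run (5,3) (4,4) capped by B -> flip
Dir W: first cell '.' (not opp) -> no flip
Dir E: first cell '.' (not opp) -> no flip
Dir SW: first cell '.' (not opp) -> no flip
Dir S: first cell '.' (not opp) -> no flip
Dir SE: first cell '.' (not opp) -> no flip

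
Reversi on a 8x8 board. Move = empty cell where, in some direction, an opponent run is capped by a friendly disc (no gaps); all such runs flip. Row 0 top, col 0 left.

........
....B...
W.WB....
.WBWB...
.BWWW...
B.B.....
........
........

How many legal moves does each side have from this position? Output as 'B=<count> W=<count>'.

Answer: B=6 W=9

Derivation:
-- B to move --
(1,0): no bracket -> illegal
(1,1): no bracket -> illegal
(1,2): flips 1 -> legal
(1,3): no bracket -> illegal
(2,1): flips 2 -> legal
(2,4): no bracket -> illegal
(3,0): flips 1 -> legal
(3,5): no bracket -> illegal
(4,0): no bracket -> illegal
(4,5): flips 3 -> legal
(5,1): no bracket -> illegal
(5,3): flips 2 -> legal
(5,4): flips 2 -> legal
(5,5): no bracket -> illegal
B mobility = 6
-- W to move --
(0,3): no bracket -> illegal
(0,4): no bracket -> illegal
(0,5): no bracket -> illegal
(1,2): no bracket -> illegal
(1,3): flips 1 -> legal
(1,5): no bracket -> illegal
(2,1): flips 1 -> legal
(2,4): flips 2 -> legal
(2,5): flips 1 -> legal
(3,0): no bracket -> illegal
(3,5): flips 1 -> legal
(4,0): flips 1 -> legal
(4,5): no bracket -> illegal
(5,1): flips 1 -> legal
(5,3): no bracket -> illegal
(6,0): no bracket -> illegal
(6,1): flips 1 -> legal
(6,2): flips 1 -> legal
(6,3): no bracket -> illegal
W mobility = 9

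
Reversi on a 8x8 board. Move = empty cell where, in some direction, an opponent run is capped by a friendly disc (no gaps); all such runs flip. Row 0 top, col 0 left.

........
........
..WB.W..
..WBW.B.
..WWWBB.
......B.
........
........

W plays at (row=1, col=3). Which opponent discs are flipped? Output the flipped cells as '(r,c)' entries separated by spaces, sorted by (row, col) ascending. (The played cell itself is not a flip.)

Answer: (2,3) (3,3)

Derivation:
Dir NW: first cell '.' (not opp) -> no flip
Dir N: first cell '.' (not opp) -> no flip
Dir NE: first cell '.' (not opp) -> no flip
Dir W: first cell '.' (not opp) -> no flip
Dir E: first cell '.' (not opp) -> no flip
Dir SW: first cell 'W' (not opp) -> no flip
Dir S: opp run (2,3) (3,3) capped by W -> flip
Dir SE: first cell '.' (not opp) -> no flip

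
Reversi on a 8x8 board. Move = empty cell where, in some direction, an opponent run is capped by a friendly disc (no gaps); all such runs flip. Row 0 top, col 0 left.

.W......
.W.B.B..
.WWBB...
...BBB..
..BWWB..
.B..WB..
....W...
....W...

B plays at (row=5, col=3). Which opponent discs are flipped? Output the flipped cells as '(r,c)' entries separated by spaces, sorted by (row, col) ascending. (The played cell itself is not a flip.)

Answer: (4,3) (4,4) (5,4)

Derivation:
Dir NW: first cell 'B' (not opp) -> no flip
Dir N: opp run (4,3) capped by B -> flip
Dir NE: opp run (4,4) capped by B -> flip
Dir W: first cell '.' (not opp) -> no flip
Dir E: opp run (5,4) capped by B -> flip
Dir SW: first cell '.' (not opp) -> no flip
Dir S: first cell '.' (not opp) -> no flip
Dir SE: opp run (6,4), next='.' -> no flip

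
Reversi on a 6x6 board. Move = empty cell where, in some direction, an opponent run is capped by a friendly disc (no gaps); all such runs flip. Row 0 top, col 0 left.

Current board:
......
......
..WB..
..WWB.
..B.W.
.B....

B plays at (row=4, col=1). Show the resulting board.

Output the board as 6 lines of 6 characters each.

Place B at (4,1); scan 8 dirs for brackets.
Dir NW: first cell '.' (not opp) -> no flip
Dir N: first cell '.' (not opp) -> no flip
Dir NE: opp run (3,2) capped by B -> flip
Dir W: first cell '.' (not opp) -> no flip
Dir E: first cell 'B' (not opp) -> no flip
Dir SW: first cell '.' (not opp) -> no flip
Dir S: first cell 'B' (not opp) -> no flip
Dir SE: first cell '.' (not opp) -> no flip
All flips: (3,2)

Answer: ......
......
..WB..
..BWB.
.BB.W.
.B....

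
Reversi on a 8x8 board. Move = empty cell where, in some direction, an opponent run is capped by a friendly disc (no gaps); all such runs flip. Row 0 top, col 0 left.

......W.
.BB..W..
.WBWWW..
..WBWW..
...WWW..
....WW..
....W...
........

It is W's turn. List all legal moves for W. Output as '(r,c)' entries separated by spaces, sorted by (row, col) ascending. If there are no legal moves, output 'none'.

(0,0): flips 3 -> legal
(0,1): flips 2 -> legal
(0,2): flips 2 -> legal
(0,3): flips 1 -> legal
(1,0): no bracket -> illegal
(1,3): no bracket -> illegal
(2,0): no bracket -> illegal
(3,1): no bracket -> illegal
(4,2): flips 1 -> legal

Answer: (0,0) (0,1) (0,2) (0,3) (4,2)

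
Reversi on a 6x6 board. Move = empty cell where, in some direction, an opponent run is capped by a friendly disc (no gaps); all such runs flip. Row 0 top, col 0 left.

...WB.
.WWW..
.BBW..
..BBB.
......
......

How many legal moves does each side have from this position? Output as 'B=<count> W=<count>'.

Answer: B=5 W=9

Derivation:
-- B to move --
(0,0): flips 1 -> legal
(0,1): flips 3 -> legal
(0,2): flips 2 -> legal
(1,0): no bracket -> illegal
(1,4): flips 1 -> legal
(2,0): no bracket -> illegal
(2,4): flips 1 -> legal
B mobility = 5
-- W to move --
(0,5): flips 1 -> legal
(1,0): no bracket -> illegal
(1,4): no bracket -> illegal
(1,5): no bracket -> illegal
(2,0): flips 2 -> legal
(2,4): no bracket -> illegal
(2,5): no bracket -> illegal
(3,0): flips 1 -> legal
(3,1): flips 2 -> legal
(3,5): no bracket -> illegal
(4,1): flips 1 -> legal
(4,2): flips 2 -> legal
(4,3): flips 1 -> legal
(4,4): flips 2 -> legal
(4,5): flips 1 -> legal
W mobility = 9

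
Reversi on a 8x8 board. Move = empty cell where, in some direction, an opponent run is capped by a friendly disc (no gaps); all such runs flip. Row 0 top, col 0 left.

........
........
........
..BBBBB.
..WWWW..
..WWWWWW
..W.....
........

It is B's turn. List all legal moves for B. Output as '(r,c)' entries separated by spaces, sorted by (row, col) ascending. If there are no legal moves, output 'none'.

Answer: (5,1) (6,1) (6,3) (6,4) (6,5) (6,6) (6,7) (7,1) (7,2)

Derivation:
(3,1): no bracket -> illegal
(4,1): no bracket -> illegal
(4,6): no bracket -> illegal
(4,7): no bracket -> illegal
(5,1): flips 1 -> legal
(6,1): flips 2 -> legal
(6,3): flips 4 -> legal
(6,4): flips 2 -> legal
(6,5): flips 4 -> legal
(6,6): flips 2 -> legal
(6,7): flips 2 -> legal
(7,1): flips 3 -> legal
(7,2): flips 3 -> legal
(7,3): no bracket -> illegal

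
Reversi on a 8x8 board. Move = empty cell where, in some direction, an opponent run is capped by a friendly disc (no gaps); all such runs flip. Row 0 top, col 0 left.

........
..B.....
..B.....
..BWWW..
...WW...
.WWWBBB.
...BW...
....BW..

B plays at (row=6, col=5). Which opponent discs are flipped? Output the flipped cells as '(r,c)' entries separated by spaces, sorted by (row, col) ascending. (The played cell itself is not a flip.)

Answer: (6,4)

Derivation:
Dir NW: first cell 'B' (not opp) -> no flip
Dir N: first cell 'B' (not opp) -> no flip
Dir NE: first cell 'B' (not opp) -> no flip
Dir W: opp run (6,4) capped by B -> flip
Dir E: first cell '.' (not opp) -> no flip
Dir SW: first cell 'B' (not opp) -> no flip
Dir S: opp run (7,5), next=edge -> no flip
Dir SE: first cell '.' (not opp) -> no flip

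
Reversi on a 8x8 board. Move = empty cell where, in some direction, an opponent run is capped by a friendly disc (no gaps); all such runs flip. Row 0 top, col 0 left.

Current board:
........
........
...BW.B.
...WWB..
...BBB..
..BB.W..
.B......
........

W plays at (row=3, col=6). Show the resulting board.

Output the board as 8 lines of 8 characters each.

Answer: ........
........
...BW.B.
...WWWW.
...BBB..
..BB.W..
.B......
........

Derivation:
Place W at (3,6); scan 8 dirs for brackets.
Dir NW: first cell '.' (not opp) -> no flip
Dir N: opp run (2,6), next='.' -> no flip
Dir NE: first cell '.' (not opp) -> no flip
Dir W: opp run (3,5) capped by W -> flip
Dir E: first cell '.' (not opp) -> no flip
Dir SW: opp run (4,5), next='.' -> no flip
Dir S: first cell '.' (not opp) -> no flip
Dir SE: first cell '.' (not opp) -> no flip
All flips: (3,5)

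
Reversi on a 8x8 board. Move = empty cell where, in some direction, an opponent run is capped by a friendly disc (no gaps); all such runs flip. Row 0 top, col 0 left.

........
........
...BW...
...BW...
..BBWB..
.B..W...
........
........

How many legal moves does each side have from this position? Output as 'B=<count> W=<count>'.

-- B to move --
(1,3): no bracket -> illegal
(1,4): no bracket -> illegal
(1,5): flips 1 -> legal
(2,5): flips 2 -> legal
(3,5): flips 1 -> legal
(5,3): no bracket -> illegal
(5,5): flips 1 -> legal
(6,3): flips 1 -> legal
(6,4): no bracket -> illegal
(6,5): flips 1 -> legal
B mobility = 6
-- W to move --
(1,2): flips 1 -> legal
(1,3): no bracket -> illegal
(1,4): no bracket -> illegal
(2,2): flips 2 -> legal
(3,1): no bracket -> illegal
(3,2): flips 2 -> legal
(3,5): no bracket -> illegal
(3,6): flips 1 -> legal
(4,0): no bracket -> illegal
(4,1): flips 2 -> legal
(4,6): flips 1 -> legal
(5,0): no bracket -> illegal
(5,2): flips 1 -> legal
(5,3): no bracket -> illegal
(5,5): no bracket -> illegal
(5,6): flips 1 -> legal
(6,0): flips 3 -> legal
(6,1): no bracket -> illegal
(6,2): no bracket -> illegal
W mobility = 9

Answer: B=6 W=9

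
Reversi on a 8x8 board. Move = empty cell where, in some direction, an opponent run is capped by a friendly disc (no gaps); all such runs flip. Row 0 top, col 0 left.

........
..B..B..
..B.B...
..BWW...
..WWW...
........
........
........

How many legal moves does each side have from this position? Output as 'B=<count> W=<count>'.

-- B to move --
(2,3): no bracket -> illegal
(2,5): no bracket -> illegal
(3,1): no bracket -> illegal
(3,5): flips 2 -> legal
(4,1): no bracket -> illegal
(4,5): no bracket -> illegal
(5,1): flips 2 -> legal
(5,2): flips 1 -> legal
(5,3): no bracket -> illegal
(5,4): flips 3 -> legal
(5,5): flips 2 -> legal
B mobility = 5
-- W to move --
(0,1): no bracket -> illegal
(0,2): flips 3 -> legal
(0,3): no bracket -> illegal
(0,4): no bracket -> illegal
(0,5): no bracket -> illegal
(0,6): flips 2 -> legal
(1,1): flips 1 -> legal
(1,3): no bracket -> illegal
(1,4): flips 1 -> legal
(1,6): no bracket -> illegal
(2,1): flips 1 -> legal
(2,3): no bracket -> illegal
(2,5): no bracket -> illegal
(2,6): no bracket -> illegal
(3,1): flips 1 -> legal
(3,5): no bracket -> illegal
(4,1): no bracket -> illegal
W mobility = 6

Answer: B=5 W=6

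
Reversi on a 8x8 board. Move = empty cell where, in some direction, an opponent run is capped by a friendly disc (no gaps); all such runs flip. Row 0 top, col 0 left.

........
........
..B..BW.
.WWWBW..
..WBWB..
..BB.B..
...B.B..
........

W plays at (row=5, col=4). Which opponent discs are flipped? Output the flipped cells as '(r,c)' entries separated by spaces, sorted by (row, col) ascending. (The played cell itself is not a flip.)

Dir NW: opp run (4,3) capped by W -> flip
Dir N: first cell 'W' (not opp) -> no flip
Dir NE: opp run (4,5), next='.' -> no flip
Dir W: opp run (5,3) (5,2), next='.' -> no flip
Dir E: opp run (5,5), next='.' -> no flip
Dir SW: opp run (6,3), next='.' -> no flip
Dir S: first cell '.' (not opp) -> no flip
Dir SE: opp run (6,5), next='.' -> no flip

Answer: (4,3)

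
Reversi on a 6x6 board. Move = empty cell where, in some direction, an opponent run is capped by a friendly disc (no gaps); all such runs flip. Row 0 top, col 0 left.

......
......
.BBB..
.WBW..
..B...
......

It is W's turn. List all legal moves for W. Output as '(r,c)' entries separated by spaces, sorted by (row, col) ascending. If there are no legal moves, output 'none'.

Answer: (1,1) (1,3) (5,1) (5,3)

Derivation:
(1,0): no bracket -> illegal
(1,1): flips 2 -> legal
(1,2): no bracket -> illegal
(1,3): flips 2 -> legal
(1,4): no bracket -> illegal
(2,0): no bracket -> illegal
(2,4): no bracket -> illegal
(3,0): no bracket -> illegal
(3,4): no bracket -> illegal
(4,1): no bracket -> illegal
(4,3): no bracket -> illegal
(5,1): flips 1 -> legal
(5,2): no bracket -> illegal
(5,3): flips 1 -> legal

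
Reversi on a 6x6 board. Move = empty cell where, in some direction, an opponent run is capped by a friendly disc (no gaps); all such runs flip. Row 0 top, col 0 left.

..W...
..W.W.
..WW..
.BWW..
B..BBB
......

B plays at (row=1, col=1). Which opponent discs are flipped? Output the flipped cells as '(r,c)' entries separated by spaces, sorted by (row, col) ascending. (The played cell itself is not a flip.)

Dir NW: first cell '.' (not opp) -> no flip
Dir N: first cell '.' (not opp) -> no flip
Dir NE: opp run (0,2), next=edge -> no flip
Dir W: first cell '.' (not opp) -> no flip
Dir E: opp run (1,2), next='.' -> no flip
Dir SW: first cell '.' (not opp) -> no flip
Dir S: first cell '.' (not opp) -> no flip
Dir SE: opp run (2,2) (3,3) capped by B -> flip

Answer: (2,2) (3,3)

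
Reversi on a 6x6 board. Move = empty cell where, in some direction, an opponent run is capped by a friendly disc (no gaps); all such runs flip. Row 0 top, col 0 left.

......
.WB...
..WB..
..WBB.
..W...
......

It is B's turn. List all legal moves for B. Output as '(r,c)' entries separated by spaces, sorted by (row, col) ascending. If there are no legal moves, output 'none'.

Answer: (0,0) (1,0) (2,1) (3,1) (4,1) (5,1) (5,2)

Derivation:
(0,0): flips 2 -> legal
(0,1): no bracket -> illegal
(0,2): no bracket -> illegal
(1,0): flips 1 -> legal
(1,3): no bracket -> illegal
(2,0): no bracket -> illegal
(2,1): flips 1 -> legal
(3,1): flips 1 -> legal
(4,1): flips 1 -> legal
(4,3): no bracket -> illegal
(5,1): flips 1 -> legal
(5,2): flips 3 -> legal
(5,3): no bracket -> illegal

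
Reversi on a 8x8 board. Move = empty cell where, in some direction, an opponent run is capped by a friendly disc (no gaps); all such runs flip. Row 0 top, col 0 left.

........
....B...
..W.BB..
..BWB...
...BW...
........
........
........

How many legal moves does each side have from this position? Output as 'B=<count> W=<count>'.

-- B to move --
(1,1): no bracket -> illegal
(1,2): flips 1 -> legal
(1,3): no bracket -> illegal
(2,1): no bracket -> illegal
(2,3): flips 1 -> legal
(3,1): no bracket -> illegal
(3,5): no bracket -> illegal
(4,2): flips 1 -> legal
(4,5): flips 1 -> legal
(5,3): no bracket -> illegal
(5,4): flips 1 -> legal
(5,5): no bracket -> illegal
B mobility = 5
-- W to move --
(0,3): no bracket -> illegal
(0,4): flips 3 -> legal
(0,5): no bracket -> illegal
(1,3): no bracket -> illegal
(1,5): flips 1 -> legal
(1,6): no bracket -> illegal
(2,1): no bracket -> illegal
(2,3): no bracket -> illegal
(2,6): no bracket -> illegal
(3,1): flips 1 -> legal
(3,5): flips 1 -> legal
(3,6): no bracket -> illegal
(4,1): no bracket -> illegal
(4,2): flips 2 -> legal
(4,5): no bracket -> illegal
(5,2): no bracket -> illegal
(5,3): flips 1 -> legal
(5,4): no bracket -> illegal
W mobility = 6

Answer: B=5 W=6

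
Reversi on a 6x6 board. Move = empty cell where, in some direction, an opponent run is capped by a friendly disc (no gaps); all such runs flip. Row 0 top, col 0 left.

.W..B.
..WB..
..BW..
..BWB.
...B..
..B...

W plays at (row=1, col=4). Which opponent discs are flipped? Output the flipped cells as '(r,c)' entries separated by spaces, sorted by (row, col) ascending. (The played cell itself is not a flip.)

Dir NW: first cell '.' (not opp) -> no flip
Dir N: opp run (0,4), next=edge -> no flip
Dir NE: first cell '.' (not opp) -> no flip
Dir W: opp run (1,3) capped by W -> flip
Dir E: first cell '.' (not opp) -> no flip
Dir SW: first cell 'W' (not opp) -> no flip
Dir S: first cell '.' (not opp) -> no flip
Dir SE: first cell '.' (not opp) -> no flip

Answer: (1,3)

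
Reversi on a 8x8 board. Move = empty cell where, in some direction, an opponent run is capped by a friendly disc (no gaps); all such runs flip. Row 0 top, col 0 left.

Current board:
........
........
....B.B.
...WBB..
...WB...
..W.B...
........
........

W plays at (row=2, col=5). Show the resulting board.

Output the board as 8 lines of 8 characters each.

Answer: ........
........
....BWB.
...WWB..
...WB...
..W.B...
........
........

Derivation:
Place W at (2,5); scan 8 dirs for brackets.
Dir NW: first cell '.' (not opp) -> no flip
Dir N: first cell '.' (not opp) -> no flip
Dir NE: first cell '.' (not opp) -> no flip
Dir W: opp run (2,4), next='.' -> no flip
Dir E: opp run (2,6), next='.' -> no flip
Dir SW: opp run (3,4) capped by W -> flip
Dir S: opp run (3,5), next='.' -> no flip
Dir SE: first cell '.' (not opp) -> no flip
All flips: (3,4)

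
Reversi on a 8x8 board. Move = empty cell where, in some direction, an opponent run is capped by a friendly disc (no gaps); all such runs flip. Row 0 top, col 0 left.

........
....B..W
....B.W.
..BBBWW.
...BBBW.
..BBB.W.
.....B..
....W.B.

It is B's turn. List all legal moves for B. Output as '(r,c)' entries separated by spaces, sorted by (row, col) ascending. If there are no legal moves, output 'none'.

(0,6): no bracket -> illegal
(0,7): no bracket -> illegal
(1,5): no bracket -> illegal
(1,6): no bracket -> illegal
(2,5): flips 1 -> legal
(2,7): flips 1 -> legal
(3,7): flips 2 -> legal
(4,7): flips 2 -> legal
(5,5): no bracket -> illegal
(5,7): flips 2 -> legal
(6,3): no bracket -> illegal
(6,4): no bracket -> illegal
(6,6): no bracket -> illegal
(6,7): flips 1 -> legal
(7,3): no bracket -> illegal
(7,5): no bracket -> illegal

Answer: (2,5) (2,7) (3,7) (4,7) (5,7) (6,7)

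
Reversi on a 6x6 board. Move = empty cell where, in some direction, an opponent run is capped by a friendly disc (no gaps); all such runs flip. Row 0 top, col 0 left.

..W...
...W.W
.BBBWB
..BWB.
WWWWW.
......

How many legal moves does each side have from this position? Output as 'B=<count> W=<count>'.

-- B to move --
(0,1): no bracket -> illegal
(0,3): flips 1 -> legal
(0,4): flips 1 -> legal
(0,5): flips 1 -> legal
(1,1): no bracket -> illegal
(1,2): no bracket -> illegal
(1,4): flips 1 -> legal
(3,0): no bracket -> illegal
(3,1): no bracket -> illegal
(3,5): no bracket -> illegal
(4,5): no bracket -> illegal
(5,0): flips 1 -> legal
(5,1): no bracket -> illegal
(5,2): flips 2 -> legal
(5,3): flips 2 -> legal
(5,4): flips 2 -> legal
(5,5): flips 2 -> legal
B mobility = 9
-- W to move --
(1,0): flips 2 -> legal
(1,1): flips 1 -> legal
(1,2): flips 2 -> legal
(1,4): flips 2 -> legal
(2,0): flips 3 -> legal
(3,0): no bracket -> illegal
(3,1): flips 2 -> legal
(3,5): flips 2 -> legal
(4,5): no bracket -> illegal
W mobility = 7

Answer: B=9 W=7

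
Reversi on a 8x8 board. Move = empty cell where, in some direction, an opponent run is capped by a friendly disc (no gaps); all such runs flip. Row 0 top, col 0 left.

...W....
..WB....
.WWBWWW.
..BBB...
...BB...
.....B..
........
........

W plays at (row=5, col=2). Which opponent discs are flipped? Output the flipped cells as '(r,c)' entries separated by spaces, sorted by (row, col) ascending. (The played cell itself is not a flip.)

Dir NW: first cell '.' (not opp) -> no flip
Dir N: first cell '.' (not opp) -> no flip
Dir NE: opp run (4,3) (3,4) capped by W -> flip
Dir W: first cell '.' (not opp) -> no flip
Dir E: first cell '.' (not opp) -> no flip
Dir SW: first cell '.' (not opp) -> no flip
Dir S: first cell '.' (not opp) -> no flip
Dir SE: first cell '.' (not opp) -> no flip

Answer: (3,4) (4,3)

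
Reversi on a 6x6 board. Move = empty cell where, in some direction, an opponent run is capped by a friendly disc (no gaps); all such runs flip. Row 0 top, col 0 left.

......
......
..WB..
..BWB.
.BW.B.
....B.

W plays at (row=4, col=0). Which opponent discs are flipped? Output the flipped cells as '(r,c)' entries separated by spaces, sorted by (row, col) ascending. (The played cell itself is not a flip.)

Dir NW: edge -> no flip
Dir N: first cell '.' (not opp) -> no flip
Dir NE: first cell '.' (not opp) -> no flip
Dir W: edge -> no flip
Dir E: opp run (4,1) capped by W -> flip
Dir SW: edge -> no flip
Dir S: first cell '.' (not opp) -> no flip
Dir SE: first cell '.' (not opp) -> no flip

Answer: (4,1)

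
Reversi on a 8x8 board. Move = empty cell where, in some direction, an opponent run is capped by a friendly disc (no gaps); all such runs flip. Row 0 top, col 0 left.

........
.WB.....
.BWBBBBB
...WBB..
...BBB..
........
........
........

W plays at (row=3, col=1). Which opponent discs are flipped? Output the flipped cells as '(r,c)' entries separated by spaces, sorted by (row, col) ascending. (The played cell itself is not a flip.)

Answer: (2,1)

Derivation:
Dir NW: first cell '.' (not opp) -> no flip
Dir N: opp run (2,1) capped by W -> flip
Dir NE: first cell 'W' (not opp) -> no flip
Dir W: first cell '.' (not opp) -> no flip
Dir E: first cell '.' (not opp) -> no flip
Dir SW: first cell '.' (not opp) -> no flip
Dir S: first cell '.' (not opp) -> no flip
Dir SE: first cell '.' (not opp) -> no flip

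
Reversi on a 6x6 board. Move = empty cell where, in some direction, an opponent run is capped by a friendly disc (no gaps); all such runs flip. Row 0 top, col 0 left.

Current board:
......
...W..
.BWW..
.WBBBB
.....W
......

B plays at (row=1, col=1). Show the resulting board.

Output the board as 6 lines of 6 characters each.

Place B at (1,1); scan 8 dirs for brackets.
Dir NW: first cell '.' (not opp) -> no flip
Dir N: first cell '.' (not opp) -> no flip
Dir NE: first cell '.' (not opp) -> no flip
Dir W: first cell '.' (not opp) -> no flip
Dir E: first cell '.' (not opp) -> no flip
Dir SW: first cell '.' (not opp) -> no flip
Dir S: first cell 'B' (not opp) -> no flip
Dir SE: opp run (2,2) capped by B -> flip
All flips: (2,2)

Answer: ......
.B.W..
.BBW..
.WBBBB
.....W
......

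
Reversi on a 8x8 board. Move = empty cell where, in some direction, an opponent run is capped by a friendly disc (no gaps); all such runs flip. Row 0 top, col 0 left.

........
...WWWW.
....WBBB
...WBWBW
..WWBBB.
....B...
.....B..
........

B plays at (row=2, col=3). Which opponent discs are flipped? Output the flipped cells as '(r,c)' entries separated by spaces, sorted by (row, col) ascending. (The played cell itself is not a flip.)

Answer: (2,4)

Derivation:
Dir NW: first cell '.' (not opp) -> no flip
Dir N: opp run (1,3), next='.' -> no flip
Dir NE: opp run (1,4), next='.' -> no flip
Dir W: first cell '.' (not opp) -> no flip
Dir E: opp run (2,4) capped by B -> flip
Dir SW: first cell '.' (not opp) -> no flip
Dir S: opp run (3,3) (4,3), next='.' -> no flip
Dir SE: first cell 'B' (not opp) -> no flip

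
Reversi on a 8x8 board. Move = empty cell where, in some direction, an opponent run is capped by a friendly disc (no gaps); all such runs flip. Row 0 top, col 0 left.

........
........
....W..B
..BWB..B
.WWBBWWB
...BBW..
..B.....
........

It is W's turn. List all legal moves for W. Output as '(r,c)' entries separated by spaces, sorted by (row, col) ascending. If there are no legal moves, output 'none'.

Answer: (2,2) (2,3) (3,1) (3,5) (5,2) (6,3) (6,4)

Derivation:
(1,6): no bracket -> illegal
(1,7): no bracket -> illegal
(2,1): no bracket -> illegal
(2,2): flips 1 -> legal
(2,3): flips 2 -> legal
(2,5): no bracket -> illegal
(2,6): no bracket -> illegal
(3,1): flips 1 -> legal
(3,5): flips 1 -> legal
(3,6): no bracket -> illegal
(5,1): no bracket -> illegal
(5,2): flips 2 -> legal
(5,6): no bracket -> illegal
(5,7): no bracket -> illegal
(6,1): no bracket -> illegal
(6,3): flips 3 -> legal
(6,4): flips 4 -> legal
(6,5): no bracket -> illegal
(7,1): no bracket -> illegal
(7,2): no bracket -> illegal
(7,3): no bracket -> illegal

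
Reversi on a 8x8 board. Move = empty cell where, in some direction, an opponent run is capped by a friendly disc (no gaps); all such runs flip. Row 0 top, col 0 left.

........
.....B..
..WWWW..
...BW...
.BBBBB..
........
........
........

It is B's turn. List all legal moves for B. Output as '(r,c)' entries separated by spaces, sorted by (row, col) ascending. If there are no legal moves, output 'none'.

Answer: (1,1) (1,2) (1,3) (1,4) (1,6) (3,5)

Derivation:
(1,1): flips 1 -> legal
(1,2): flips 2 -> legal
(1,3): flips 1 -> legal
(1,4): flips 2 -> legal
(1,6): flips 2 -> legal
(2,1): no bracket -> illegal
(2,6): no bracket -> illegal
(3,1): no bracket -> illegal
(3,2): no bracket -> illegal
(3,5): flips 2 -> legal
(3,6): no bracket -> illegal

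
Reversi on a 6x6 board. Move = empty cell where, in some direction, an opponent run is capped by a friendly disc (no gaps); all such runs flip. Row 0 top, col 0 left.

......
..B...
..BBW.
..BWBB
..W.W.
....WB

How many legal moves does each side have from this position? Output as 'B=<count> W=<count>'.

-- B to move --
(1,3): flips 1 -> legal
(1,4): flips 1 -> legal
(1,5): no bracket -> illegal
(2,5): flips 1 -> legal
(3,1): no bracket -> illegal
(4,1): no bracket -> illegal
(4,3): flips 1 -> legal
(4,5): no bracket -> illegal
(5,1): no bracket -> illegal
(5,2): flips 1 -> legal
(5,3): flips 2 -> legal
B mobility = 6
-- W to move --
(0,1): no bracket -> illegal
(0,2): flips 3 -> legal
(0,3): no bracket -> illegal
(1,1): flips 1 -> legal
(1,3): flips 1 -> legal
(1,4): no bracket -> illegal
(2,1): flips 2 -> legal
(2,5): no bracket -> illegal
(3,1): flips 1 -> legal
(4,1): no bracket -> illegal
(4,3): no bracket -> illegal
(4,5): no bracket -> illegal
W mobility = 5

Answer: B=6 W=5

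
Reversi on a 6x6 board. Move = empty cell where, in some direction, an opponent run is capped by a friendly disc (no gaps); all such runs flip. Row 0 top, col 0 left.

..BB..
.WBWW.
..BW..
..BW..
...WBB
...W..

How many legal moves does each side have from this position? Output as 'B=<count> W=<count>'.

Answer: B=11 W=6

Derivation:
-- B to move --
(0,0): flips 1 -> legal
(0,1): no bracket -> illegal
(0,4): flips 1 -> legal
(0,5): flips 2 -> legal
(1,0): flips 1 -> legal
(1,5): flips 2 -> legal
(2,0): flips 1 -> legal
(2,1): no bracket -> illegal
(2,4): flips 2 -> legal
(2,5): flips 1 -> legal
(3,4): flips 2 -> legal
(4,2): flips 1 -> legal
(5,2): no bracket -> illegal
(5,4): flips 1 -> legal
B mobility = 11
-- W to move --
(0,1): flips 1 -> legal
(0,4): no bracket -> illegal
(2,1): flips 2 -> legal
(3,1): flips 2 -> legal
(3,4): no bracket -> illegal
(3,5): flips 1 -> legal
(4,1): flips 1 -> legal
(4,2): no bracket -> illegal
(5,4): no bracket -> illegal
(5,5): flips 1 -> legal
W mobility = 6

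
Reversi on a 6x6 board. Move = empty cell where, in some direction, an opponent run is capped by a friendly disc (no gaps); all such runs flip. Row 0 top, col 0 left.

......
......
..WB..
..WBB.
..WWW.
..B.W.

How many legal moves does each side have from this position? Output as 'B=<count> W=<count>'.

-- B to move --
(1,1): flips 1 -> legal
(1,2): flips 3 -> legal
(1,3): no bracket -> illegal
(2,1): flips 1 -> legal
(3,1): flips 1 -> legal
(3,5): no bracket -> illegal
(4,1): flips 1 -> legal
(4,5): no bracket -> illegal
(5,1): flips 1 -> legal
(5,3): flips 1 -> legal
(5,5): flips 1 -> legal
B mobility = 8
-- W to move --
(1,2): no bracket -> illegal
(1,3): flips 2 -> legal
(1,4): flips 1 -> legal
(2,4): flips 3 -> legal
(2,5): flips 1 -> legal
(3,5): flips 2 -> legal
(4,1): no bracket -> illegal
(4,5): no bracket -> illegal
(5,1): no bracket -> illegal
(5,3): no bracket -> illegal
W mobility = 5

Answer: B=8 W=5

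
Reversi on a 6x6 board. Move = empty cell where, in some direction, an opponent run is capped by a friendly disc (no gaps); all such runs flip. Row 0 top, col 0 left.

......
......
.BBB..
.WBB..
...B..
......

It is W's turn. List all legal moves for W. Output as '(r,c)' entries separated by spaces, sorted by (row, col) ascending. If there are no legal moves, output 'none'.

(1,0): no bracket -> illegal
(1,1): flips 1 -> legal
(1,2): no bracket -> illegal
(1,3): flips 1 -> legal
(1,4): no bracket -> illegal
(2,0): no bracket -> illegal
(2,4): no bracket -> illegal
(3,0): no bracket -> illegal
(3,4): flips 2 -> legal
(4,1): no bracket -> illegal
(4,2): no bracket -> illegal
(4,4): no bracket -> illegal
(5,2): no bracket -> illegal
(5,3): no bracket -> illegal
(5,4): no bracket -> illegal

Answer: (1,1) (1,3) (3,4)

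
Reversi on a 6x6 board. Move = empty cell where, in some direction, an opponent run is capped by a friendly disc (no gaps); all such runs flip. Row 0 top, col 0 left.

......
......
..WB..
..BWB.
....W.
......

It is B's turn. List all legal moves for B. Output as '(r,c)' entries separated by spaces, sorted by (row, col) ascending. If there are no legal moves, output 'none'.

(1,1): no bracket -> illegal
(1,2): flips 1 -> legal
(1,3): no bracket -> illegal
(2,1): flips 1 -> legal
(2,4): no bracket -> illegal
(3,1): no bracket -> illegal
(3,5): no bracket -> illegal
(4,2): no bracket -> illegal
(4,3): flips 1 -> legal
(4,5): no bracket -> illegal
(5,3): no bracket -> illegal
(5,4): flips 1 -> legal
(5,5): no bracket -> illegal

Answer: (1,2) (2,1) (4,3) (5,4)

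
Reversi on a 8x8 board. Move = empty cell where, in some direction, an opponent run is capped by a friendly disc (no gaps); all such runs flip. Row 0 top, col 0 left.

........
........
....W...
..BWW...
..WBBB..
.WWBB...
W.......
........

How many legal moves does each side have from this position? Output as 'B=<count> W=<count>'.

-- B to move --
(1,3): no bracket -> illegal
(1,4): flips 2 -> legal
(1,5): no bracket -> illegal
(2,2): flips 1 -> legal
(2,3): flips 2 -> legal
(2,5): flips 1 -> legal
(3,1): flips 1 -> legal
(3,5): flips 2 -> legal
(4,0): no bracket -> illegal
(4,1): flips 1 -> legal
(5,0): flips 2 -> legal
(6,1): flips 1 -> legal
(6,2): flips 2 -> legal
(6,3): no bracket -> illegal
(7,0): no bracket -> illegal
(7,1): no bracket -> illegal
B mobility = 10
-- W to move --
(2,1): no bracket -> illegal
(2,2): flips 1 -> legal
(2,3): no bracket -> illegal
(3,1): flips 1 -> legal
(3,5): no bracket -> illegal
(3,6): no bracket -> illegal
(4,1): no bracket -> illegal
(4,6): flips 3 -> legal
(5,5): flips 3 -> legal
(5,6): flips 1 -> legal
(6,2): no bracket -> illegal
(6,3): flips 2 -> legal
(6,4): flips 3 -> legal
(6,5): no bracket -> illegal
W mobility = 7

Answer: B=10 W=7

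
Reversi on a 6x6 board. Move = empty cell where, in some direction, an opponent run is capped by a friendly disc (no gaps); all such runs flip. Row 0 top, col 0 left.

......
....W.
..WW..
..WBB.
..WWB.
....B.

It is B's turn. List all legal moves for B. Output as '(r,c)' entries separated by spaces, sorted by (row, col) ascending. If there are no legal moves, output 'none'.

Answer: (1,1) (1,2) (1,3) (2,1) (3,1) (4,1) (5,1) (5,2) (5,3)

Derivation:
(0,3): no bracket -> illegal
(0,4): no bracket -> illegal
(0,5): no bracket -> illegal
(1,1): flips 1 -> legal
(1,2): flips 1 -> legal
(1,3): flips 1 -> legal
(1,5): no bracket -> illegal
(2,1): flips 2 -> legal
(2,4): no bracket -> illegal
(2,5): no bracket -> illegal
(3,1): flips 1 -> legal
(4,1): flips 2 -> legal
(5,1): flips 1 -> legal
(5,2): flips 1 -> legal
(5,3): flips 1 -> legal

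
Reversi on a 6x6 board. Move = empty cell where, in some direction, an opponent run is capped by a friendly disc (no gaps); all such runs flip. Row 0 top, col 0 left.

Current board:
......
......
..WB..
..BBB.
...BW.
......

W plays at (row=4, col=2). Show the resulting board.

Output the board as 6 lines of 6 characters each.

Answer: ......
......
..WB..
..WBB.
..WWW.
......

Derivation:
Place W at (4,2); scan 8 dirs for brackets.
Dir NW: first cell '.' (not opp) -> no flip
Dir N: opp run (3,2) capped by W -> flip
Dir NE: opp run (3,3), next='.' -> no flip
Dir W: first cell '.' (not opp) -> no flip
Dir E: opp run (4,3) capped by W -> flip
Dir SW: first cell '.' (not opp) -> no flip
Dir S: first cell '.' (not opp) -> no flip
Dir SE: first cell '.' (not opp) -> no flip
All flips: (3,2) (4,3)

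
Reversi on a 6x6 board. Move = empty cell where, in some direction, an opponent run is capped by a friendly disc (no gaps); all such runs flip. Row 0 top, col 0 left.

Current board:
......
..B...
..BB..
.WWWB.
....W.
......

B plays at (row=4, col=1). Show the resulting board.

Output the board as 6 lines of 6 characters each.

Place B at (4,1); scan 8 dirs for brackets.
Dir NW: first cell '.' (not opp) -> no flip
Dir N: opp run (3,1), next='.' -> no flip
Dir NE: opp run (3,2) capped by B -> flip
Dir W: first cell '.' (not opp) -> no flip
Dir E: first cell '.' (not opp) -> no flip
Dir SW: first cell '.' (not opp) -> no flip
Dir S: first cell '.' (not opp) -> no flip
Dir SE: first cell '.' (not opp) -> no flip
All flips: (3,2)

Answer: ......
..B...
..BB..
.WBWB.
.B..W.
......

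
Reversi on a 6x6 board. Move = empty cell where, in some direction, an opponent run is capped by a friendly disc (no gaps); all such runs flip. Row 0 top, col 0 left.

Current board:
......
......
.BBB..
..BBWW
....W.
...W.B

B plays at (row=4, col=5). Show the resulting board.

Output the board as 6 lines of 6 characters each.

Answer: ......
......
.BBB..
..BBBW
....WB
...W.B

Derivation:
Place B at (4,5); scan 8 dirs for brackets.
Dir NW: opp run (3,4) capped by B -> flip
Dir N: opp run (3,5), next='.' -> no flip
Dir NE: edge -> no flip
Dir W: opp run (4,4), next='.' -> no flip
Dir E: edge -> no flip
Dir SW: first cell '.' (not opp) -> no flip
Dir S: first cell 'B' (not opp) -> no flip
Dir SE: edge -> no flip
All flips: (3,4)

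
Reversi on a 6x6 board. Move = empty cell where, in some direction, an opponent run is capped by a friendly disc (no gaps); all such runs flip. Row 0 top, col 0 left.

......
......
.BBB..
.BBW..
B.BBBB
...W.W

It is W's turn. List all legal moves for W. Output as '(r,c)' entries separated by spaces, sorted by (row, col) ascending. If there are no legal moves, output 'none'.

Answer: (1,1) (1,3) (2,0) (3,0) (3,5) (5,1)

Derivation:
(1,0): no bracket -> illegal
(1,1): flips 1 -> legal
(1,2): no bracket -> illegal
(1,3): flips 1 -> legal
(1,4): no bracket -> illegal
(2,0): flips 2 -> legal
(2,4): no bracket -> illegal
(3,0): flips 2 -> legal
(3,4): no bracket -> illegal
(3,5): flips 2 -> legal
(4,1): no bracket -> illegal
(5,0): no bracket -> illegal
(5,1): flips 1 -> legal
(5,2): no bracket -> illegal
(5,4): no bracket -> illegal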